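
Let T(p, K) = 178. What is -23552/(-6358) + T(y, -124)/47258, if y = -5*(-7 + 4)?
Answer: 278538035/75116591 ≈ 3.7081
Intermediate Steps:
y = 15 (y = -5*(-3) = 15)
-23552/(-6358) + T(y, -124)/47258 = -23552/(-6358) + 178/47258 = -23552*(-1/6358) + 178*(1/47258) = 11776/3179 + 89/23629 = 278538035/75116591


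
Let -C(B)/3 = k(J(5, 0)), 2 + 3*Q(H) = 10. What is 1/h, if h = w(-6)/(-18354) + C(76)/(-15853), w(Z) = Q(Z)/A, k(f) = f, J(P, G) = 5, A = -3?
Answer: 1309346829/1302307 ≈ 1005.4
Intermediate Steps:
Q(H) = 8/3 (Q(H) = -2/3 + (1/3)*10 = -2/3 + 10/3 = 8/3)
w(Z) = -8/9 (w(Z) = (8/3)/(-3) = (8/3)*(-1/3) = -8/9)
C(B) = -15 (C(B) = -3*5 = -15)
h = 1302307/1309346829 (h = -8/9/(-18354) - 15/(-15853) = -8/9*(-1/18354) - 15*(-1/15853) = 4/82593 + 15/15853 = 1302307/1309346829 ≈ 0.00099462)
1/h = 1/(1302307/1309346829) = 1309346829/1302307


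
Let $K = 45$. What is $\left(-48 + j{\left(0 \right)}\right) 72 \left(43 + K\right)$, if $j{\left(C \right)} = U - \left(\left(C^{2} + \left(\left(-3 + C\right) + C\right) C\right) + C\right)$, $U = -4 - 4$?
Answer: $-354816$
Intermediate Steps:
$U = -8$ ($U = -4 - 4 = -8$)
$j{\left(C \right)} = -8 - C - C^{2} - C \left(-3 + 2 C\right)$ ($j{\left(C \right)} = -8 - \left(\left(C^{2} + \left(\left(-3 + C\right) + C\right) C\right) + C\right) = -8 - \left(\left(C^{2} + \left(-3 + 2 C\right) C\right) + C\right) = -8 - \left(\left(C^{2} + C \left(-3 + 2 C\right)\right) + C\right) = -8 - \left(C + C^{2} + C \left(-3 + 2 C\right)\right) = -8 - C - C^{2} - C \left(-3 + 2 C\right)$)
$\left(-48 + j{\left(0 \right)}\right) 72 \left(43 + K\right) = \left(-48 - \left(8 + 3 \cdot 0^{2}\right)\right) 72 \left(43 + 45\right) = \left(-48 - 8\right) 72 \cdot 88 = \left(-56\right) 72 \cdot 88 = \left(-4032\right) 88 = -354816$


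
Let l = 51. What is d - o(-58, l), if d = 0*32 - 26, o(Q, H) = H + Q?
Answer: -19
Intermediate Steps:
d = -26 (d = 0 - 26 = -26)
d - o(-58, l) = -26 - (51 - 58) = -26 - 1*(-7) = -26 + 7 = -19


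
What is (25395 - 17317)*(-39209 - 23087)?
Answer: -503227088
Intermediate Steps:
(25395 - 17317)*(-39209 - 23087) = 8078*(-62296) = -503227088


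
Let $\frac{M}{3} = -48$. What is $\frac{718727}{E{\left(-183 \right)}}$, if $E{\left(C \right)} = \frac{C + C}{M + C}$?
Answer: $\frac{78341243}{122} \approx 6.4214 \cdot 10^{5}$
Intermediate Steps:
$M = -144$ ($M = 3 \left(-48\right) = -144$)
$E{\left(C \right)} = \frac{2 C}{-144 + C}$ ($E{\left(C \right)} = \frac{C + C}{-144 + C} = \frac{2 C}{-144 + C}$)
$\frac{718727}{E{\left(-183 \right)}} = \frac{718727}{2 \left(-183\right) \frac{1}{-144 - 183}} = \frac{718727}{2 \left(-183\right) \frac{1}{-327}} = \frac{718727}{2 \left(-183\right) \left(- \frac{1}{327}\right)} = \frac{718727}{\frac{122}{109}} = 718727 \cdot \frac{109}{122} = \frac{78341243}{122}$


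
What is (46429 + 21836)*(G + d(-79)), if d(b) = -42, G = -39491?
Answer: -2698720245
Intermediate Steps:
(46429 + 21836)*(G + d(-79)) = (46429 + 21836)*(-39491 - 42) = 68265*(-39533) = -2698720245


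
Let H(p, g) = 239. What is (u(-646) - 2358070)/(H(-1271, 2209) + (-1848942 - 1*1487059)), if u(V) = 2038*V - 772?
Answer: 1837695/1667881 ≈ 1.1018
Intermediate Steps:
u(V) = -772 + 2038*V
(u(-646) - 2358070)/(H(-1271, 2209) + (-1848942 - 1*1487059)) = ((-772 + 2038*(-646)) - 2358070)/(239 + (-1848942 - 1*1487059)) = ((-772 - 1316548) - 2358070)/(239 + (-1848942 - 1487059)) = (-1317320 - 2358070)/(239 - 3336001) = -3675390/(-3335762) = -3675390*(-1/3335762) = 1837695/1667881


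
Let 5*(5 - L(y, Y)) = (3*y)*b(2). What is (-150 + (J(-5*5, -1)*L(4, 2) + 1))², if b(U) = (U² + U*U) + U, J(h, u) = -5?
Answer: 2916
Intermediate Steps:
b(U) = U + 2*U² (b(U) = (U² + U²) + U = 2*U² + U = U + 2*U²)
L(y, Y) = 5 - 6*y (L(y, Y) = 5 - 3*y*2*(1 + 2*2)/5 = 5 - 3*y*2*(1 + 4)/5 = 5 - 3*y*2*5/5 = 5 - 3*y*10/5 = 5 - 6*y)
(-150 + (J(-5*5, -1)*L(4, 2) + 1))² = (-150 + (-5*(5 - 6*4) + 1))² = (-150 + (-5*(5 - 24) + 1))² = (-150 + (-5*(-19) + 1))² = (-150 + (95 + 1))² = (-150 + 96)² = (-54)² = 2916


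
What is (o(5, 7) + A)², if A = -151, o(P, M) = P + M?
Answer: 19321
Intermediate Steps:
o(P, M) = M + P
(o(5, 7) + A)² = ((7 + 5) - 151)² = (12 - 151)² = (-139)² = 19321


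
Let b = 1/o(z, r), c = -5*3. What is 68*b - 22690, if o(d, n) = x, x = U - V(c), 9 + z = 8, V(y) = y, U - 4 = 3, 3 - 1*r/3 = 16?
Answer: -249556/11 ≈ -22687.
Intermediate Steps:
r = -39 (r = 9 - 3*16 = 9 - 48 = -39)
U = 7 (U = 4 + 3 = 7)
c = -15
z = -1 (z = -9 + 8 = -1)
x = 22 (x = 7 - 1*(-15) = 7 + 15 = 22)
o(d, n) = 22
b = 1/22 ≈ 0.045455
68*b - 22690 = 68*(1/22) - 22690 = 34/11 - 22690 = -249556/11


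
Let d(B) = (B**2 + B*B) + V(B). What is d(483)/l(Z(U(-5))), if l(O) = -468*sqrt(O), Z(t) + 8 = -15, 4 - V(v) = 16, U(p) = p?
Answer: 77761*I*sqrt(23)/1794 ≈ 207.88*I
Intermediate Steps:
V(v) = -12 (V(v) = 4 - 1*16 = 4 - 16 = -12)
Z(t) = -23 (Z(t) = -8 - 15 = -23)
d(B) = -12 + 2*B**2 (d(B) = (B**2 + B*B) - 12 = (B**2 + B**2) - 12 = 2*B**2 - 12 = -12 + 2*B**2)
d(483)/l(Z(U(-5))) = (-12 + 2*483**2)/((-468*I*sqrt(23))) = (-12 + 2*233289)/((-468*I*sqrt(23))) = (-12 + 466578)/((-468*I*sqrt(23))) = 466566*(I*sqrt(23)/10764) = 77761*I*sqrt(23)/1794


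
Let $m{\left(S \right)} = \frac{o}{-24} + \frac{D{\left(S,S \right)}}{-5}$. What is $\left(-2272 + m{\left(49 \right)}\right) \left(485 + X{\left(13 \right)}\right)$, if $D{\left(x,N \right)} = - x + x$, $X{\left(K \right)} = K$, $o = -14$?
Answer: $- \frac{2262331}{2} \approx -1.1312 \cdot 10^{6}$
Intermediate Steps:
$D{\left(x,N \right)} = 0$
$m{\left(S \right)} = \frac{7}{12}$ ($m{\left(S \right)} = - \frac{14}{-24} + \frac{0}{-5} = \left(-14\right) \left(- \frac{1}{24}\right) + 0 \left(- \frac{1}{5}\right) = \frac{7}{12} + 0 = \frac{7}{12}$)
$\left(-2272 + m{\left(49 \right)}\right) \left(485 + X{\left(13 \right)}\right) = \left(-2272 + \frac{7}{12}\right) \left(485 + 13\right) = \left(- \frac{27257}{12}\right) 498 = - \frac{2262331}{2}$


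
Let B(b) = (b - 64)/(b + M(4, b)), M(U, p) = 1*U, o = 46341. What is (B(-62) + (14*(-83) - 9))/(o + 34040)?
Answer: -33896/2331049 ≈ -0.014541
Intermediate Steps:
M(U, p) = U
B(b) = (-64 + b)/(4 + b) (B(b) = (b - 64)/(b + 4) = (-64 + b)/(4 + b))
(B(-62) + (14*(-83) - 9))/(o + 34040) = ((-64 - 62)/(4 - 62) + (14*(-83) - 9))/(46341 + 34040) = (-126/(-58) + (-1162 - 9))/80381 = (-1/58*(-126) - 1171)*(1/80381) = (63/29 - 1171)*(1/80381) = -33896/29*1/80381 = -33896/2331049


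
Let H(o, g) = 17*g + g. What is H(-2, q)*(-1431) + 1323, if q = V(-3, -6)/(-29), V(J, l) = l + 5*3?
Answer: 270189/29 ≈ 9316.9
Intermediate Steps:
V(J, l) = 15 + l (V(J, l) = l + 15 = 15 + l)
q = -9/29 (q = (15 - 6)/(-29) = 9*(-1/29) = -9/29 ≈ -0.31034)
H(o, g) = 18*g
H(-2, q)*(-1431) + 1323 = (18*(-9/29))*(-1431) + 1323 = -162/29*(-1431) + 1323 = 231822/29 + 1323 = 270189/29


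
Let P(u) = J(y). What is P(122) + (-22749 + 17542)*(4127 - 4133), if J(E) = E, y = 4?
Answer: 31246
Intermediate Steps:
P(u) = 4
P(122) + (-22749 + 17542)*(4127 - 4133) = 4 + (-22749 + 17542)*(4127 - 4133) = 4 - 5207*(-6) = 4 + 31242 = 31246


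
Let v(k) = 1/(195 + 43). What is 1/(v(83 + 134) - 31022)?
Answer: -238/7383235 ≈ -3.2235e-5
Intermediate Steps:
v(k) = 1/238
1/(v(83 + 134) - 31022) = 1/(1/238 - 31022) = 1/(-7383235/238) = -238/7383235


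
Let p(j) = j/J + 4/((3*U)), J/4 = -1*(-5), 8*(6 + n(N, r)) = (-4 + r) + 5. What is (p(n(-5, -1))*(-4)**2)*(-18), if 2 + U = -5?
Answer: 4944/35 ≈ 141.26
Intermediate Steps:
U = -7 (U = -2 - 5 = -7)
n(N, r) = -47/8 + r/8 (n(N, r) = -6 + ((-4 + r) + 5)/8 = -6 + (1 + r)/8 = -6 + (1/8 + r/8) = -47/8 + r/8)
J = 20 (J = 4*(-1*(-5)) = 4*5 = 20)
p(j) = -4/21 + j/20 (p(j) = j/20 + 4/((3*(-7))) = j*(1/20) + 4/(-21) = j/20 + 4*(-1/21) = j/20 - 4/21 = -4/21 + j/20)
(p(n(-5, -1))*(-4)**2)*(-18) = ((-4/21 + (-47/8 + (1/8)*(-1))/20)*(-4)**2)*(-18) = ((-4/21 + (-47/8 - 1/8)/20)*16)*(-18) = ((-4/21 + (1/20)*(-6))*16)*(-18) = ((-4/21 - 3/10)*16)*(-18) = -103/210*16*(-18) = -824/105*(-18) = 4944/35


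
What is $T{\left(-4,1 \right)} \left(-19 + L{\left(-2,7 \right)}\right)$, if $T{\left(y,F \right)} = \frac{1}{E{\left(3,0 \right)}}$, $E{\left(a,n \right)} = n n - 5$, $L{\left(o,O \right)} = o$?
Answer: $\frac{21}{5} \approx 4.2$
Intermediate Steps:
$E{\left(a,n \right)} = -5 + n^{2}$ ($E{\left(a,n \right)} = n^{2} - 5 = -5 + n^{2}$)
$T{\left(y,F \right)} = - \frac{1}{5}$ ($T{\left(y,F \right)} = \frac{1}{-5 + 0^{2}} = \frac{1}{-5 + 0} = \frac{1}{-5} = - \frac{1}{5}$)
$T{\left(-4,1 \right)} \left(-19 + L{\left(-2,7 \right)}\right) = - \frac{-19 - 2}{5} = \left(- \frac{1}{5}\right) \left(-21\right) = \frac{21}{5}$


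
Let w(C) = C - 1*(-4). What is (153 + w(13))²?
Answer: 28900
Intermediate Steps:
w(C) = 4 + C (w(C) = C + 4 = 4 + C)
(153 + w(13))² = (153 + (4 + 13))² = (153 + 17)² = 170² = 28900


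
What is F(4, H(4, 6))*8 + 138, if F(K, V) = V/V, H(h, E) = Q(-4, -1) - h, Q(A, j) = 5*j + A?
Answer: 146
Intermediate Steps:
Q(A, j) = A + 5*j
H(h, E) = -9 - h (H(h, E) = (-4 + 5*(-1)) - h = (-4 - 5) - h = -9 - h)
F(K, V) = 1
F(4, H(4, 6))*8 + 138 = 1*8 + 138 = 8 + 138 = 146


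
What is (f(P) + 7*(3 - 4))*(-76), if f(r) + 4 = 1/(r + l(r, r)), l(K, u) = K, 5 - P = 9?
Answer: 1691/2 ≈ 845.50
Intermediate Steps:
P = -4 (P = 5 - 1*9 = 5 - 9 = -4)
f(r) = -4 + 1/(2*r) (f(r) = -4 + 1/(r + r) = -4 + 1/(2*r))
(f(P) + 7*(3 - 4))*(-76) = ((-4 + (½)/(-4)) + 7*(3 - 4))*(-76) = ((-4 + (½)*(-¼)) + 7*(-1))*(-76) = ((-4 - ⅛) - 7)*(-76) = (-33/8 - 7)*(-76) = -89/8*(-76) = 1691/2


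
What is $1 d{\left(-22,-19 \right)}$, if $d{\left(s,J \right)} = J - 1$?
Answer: $-20$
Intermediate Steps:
$d{\left(s,J \right)} = -1 + J$
$1 d{\left(-22,-19 \right)} = 1 \left(-1 - 19\right) = 1 \left(-20\right) = -20$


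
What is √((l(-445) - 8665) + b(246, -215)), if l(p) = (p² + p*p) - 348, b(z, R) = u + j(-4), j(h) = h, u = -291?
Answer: √386742 ≈ 621.89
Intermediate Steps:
b(z, R) = -295 (b(z, R) = -291 - 4 = -295)
l(p) = -348 + 2*p² (l(p) = (p² + p²) - 348 = 2*p² - 348 = -348 + 2*p²)
√((l(-445) - 8665) + b(246, -215)) = √(((-348 + 2*(-445)²) - 8665) - 295) = √(((-348 + 2*198025) - 8665) - 295) = √(((-348 + 396050) - 8665) - 295) = √((395702 - 8665) - 295) = √(387037 - 295) = √386742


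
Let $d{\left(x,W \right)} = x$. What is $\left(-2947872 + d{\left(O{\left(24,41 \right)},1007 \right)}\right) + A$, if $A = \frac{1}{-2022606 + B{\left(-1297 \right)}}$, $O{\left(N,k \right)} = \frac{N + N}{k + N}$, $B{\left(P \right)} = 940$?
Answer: $- \frac{387374721618977}{131408290} \approx -2.9479 \cdot 10^{6}$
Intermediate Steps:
$O{\left(N,k \right)} = \frac{2 N}{N + k}$
$A = - \frac{1}{2021666}$ ($A = \frac{1}{-2022606 + 940} = \frac{1}{-2021666} = - \frac{1}{2021666} \approx -4.9464 \cdot 10^{-7}$)
$\left(-2947872 + d{\left(O{\left(24,41 \right)},1007 \right)}\right) + A = \left(-2947872 + 2 \cdot 24 \frac{1}{24 + 41}\right) - \frac{1}{2021666} = \left(-2947872 + 2 \cdot 24 \cdot \frac{1}{65}\right) - \frac{1}{2021666} = \left(-2947872 + \frac{48}{65}\right) - \frac{1}{2021666} = - \frac{191611632}{65} - \frac{1}{2021666} = - \frac{387374721618977}{131408290}$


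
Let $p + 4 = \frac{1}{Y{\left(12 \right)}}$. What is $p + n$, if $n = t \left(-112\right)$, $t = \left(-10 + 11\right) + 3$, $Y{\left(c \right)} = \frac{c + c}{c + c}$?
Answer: $-451$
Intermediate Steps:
$Y{\left(c \right)} = 1$ ($Y{\left(c \right)} = \frac{2 c}{2 c} = 2 c \frac{1}{2 c} = 1$)
$t = 4$ ($t = 1 + 3 = 4$)
$n = -448$ ($n = 4 \left(-112\right) = -448$)
$p = -3$ ($p = -4 + 1^{-1} = -4 + 1 = -3$)
$p + n = -3 - 448 = -451$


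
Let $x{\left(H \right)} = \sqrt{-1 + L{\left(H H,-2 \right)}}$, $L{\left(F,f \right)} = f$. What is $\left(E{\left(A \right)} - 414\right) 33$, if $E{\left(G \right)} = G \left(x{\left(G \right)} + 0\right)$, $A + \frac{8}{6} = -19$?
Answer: $-13662 - 671 i \sqrt{3} \approx -13662.0 - 1162.2 i$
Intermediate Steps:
$x{\left(H \right)} = i \sqrt{3}$ ($x{\left(H \right)} = \sqrt{-1 - 2} = \sqrt{-3} = i \sqrt{3}$)
$A = - \frac{61}{3}$ ($A = - \frac{4}{3} - 19 = - \frac{61}{3} \approx -20.333$)
$E{\left(G \right)} = i G \sqrt{3}$ ($E{\left(G \right)} = G \left(i \sqrt{3} + 0\right) = G i \sqrt{3} = i G \sqrt{3}$)
$\left(E{\left(A \right)} - 414\right) 33 = \left(i \left(- \frac{61}{3}\right) \sqrt{3} - 414\right) 33 = \left(- \frac{61 i \sqrt{3}}{3} - 414\right) 33 = \left(-414 - \frac{61 i \sqrt{3}}{3}\right) 33 = -13662 - 671 i \sqrt{3}$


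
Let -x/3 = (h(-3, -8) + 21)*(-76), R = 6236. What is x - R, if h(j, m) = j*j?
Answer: 604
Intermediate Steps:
h(j, m) = j²
x = 6840 (x = -3*((-3)² + 21)*(-76) = -3*(9 + 21)*(-76) = -90*(-76) = -3*(-2280) = 6840)
x - R = 6840 - 1*6236 = 6840 - 6236 = 604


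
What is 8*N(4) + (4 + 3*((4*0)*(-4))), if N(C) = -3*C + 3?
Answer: -68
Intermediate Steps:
N(C) = 3 - 3*C
8*N(4) + (4 + 3*((4*0)*(-4))) = 8*(3 - 3*4) + (4 + 3*((4*0)*(-4))) = 8*(3 - 12) + (4 + 3*(0*(-4))) = 8*(-9) + (4 + 3*0) = -72 + (4 + 0) = -72 + 4 = -68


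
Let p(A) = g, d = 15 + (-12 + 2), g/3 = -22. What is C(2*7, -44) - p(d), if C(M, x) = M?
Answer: 80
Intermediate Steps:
g = -66 (g = 3*(-22) = -66)
d = 5 (d = 15 - 10 = 5)
p(A) = -66
C(2*7, -44) - p(d) = 2*7 - 1*(-66) = 14 + 66 = 80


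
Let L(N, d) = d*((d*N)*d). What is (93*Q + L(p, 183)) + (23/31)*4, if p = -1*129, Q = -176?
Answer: -24508326829/31 ≈ -7.9059e+8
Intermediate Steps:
p = -129
L(N, d) = N*d³ (L(N, d) = d*((N*d)*d) = d*(N*d²) = N*d³)
(93*Q + L(p, 183)) + (23/31)*4 = (93*(-176) - 129*183³) + (23/31)*4 = (-16368 - 129*6128487) + ((1/31)*23)*4 = (-16368 - 790574823) + (23/31)*4 = -790591191 + 92/31 = -24508326829/31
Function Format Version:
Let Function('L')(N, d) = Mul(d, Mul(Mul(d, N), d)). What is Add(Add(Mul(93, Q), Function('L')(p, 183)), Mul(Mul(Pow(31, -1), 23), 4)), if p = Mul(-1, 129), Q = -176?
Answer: Rational(-24508326829, 31) ≈ -7.9059e+8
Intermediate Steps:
p = -129
Function('L')(N, d) = Mul(N, Pow(d, 3)) (Function('L')(N, d) = Mul(d, Mul(Mul(N, d), d)) = Mul(d, Mul(N, Pow(d, 2))) = Mul(N, Pow(d, 3)))
Add(Add(Mul(93, Q), Function('L')(p, 183)), Mul(Mul(Pow(31, -1), 23), 4)) = Add(Add(Mul(93, -176), Mul(-129, Pow(183, 3))), Mul(Mul(Pow(31, -1), 23), 4)) = Add(Add(-16368, Mul(-129, 6128487)), Mul(Mul(Rational(1, 31), 23), 4)) = Add(Add(-16368, -790574823), Mul(Rational(23, 31), 4)) = Add(-790591191, Rational(92, 31)) = Rational(-24508326829, 31)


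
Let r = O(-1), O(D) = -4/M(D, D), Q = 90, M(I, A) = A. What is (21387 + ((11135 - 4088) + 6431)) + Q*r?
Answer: 35225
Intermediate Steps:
O(D) = -4/D
r = 4 (r = -4/(-1) = -4*(-1) = 4)
(21387 + ((11135 - 4088) + 6431)) + Q*r = (21387 + ((11135 - 4088) + 6431)) + 90*4 = (21387 + (7047 + 6431)) + 360 = (21387 + 13478) + 360 = 34865 + 360 = 35225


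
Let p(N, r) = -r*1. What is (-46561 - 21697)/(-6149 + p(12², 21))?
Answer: 34129/3085 ≈ 11.063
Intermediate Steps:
p(N, r) = -r
(-46561 - 21697)/(-6149 + p(12², 21)) = (-46561 - 21697)/(-6149 - 1*21) = -68258/(-6149 - 21) = -68258/(-6170) = -68258*(-1/6170) = 34129/3085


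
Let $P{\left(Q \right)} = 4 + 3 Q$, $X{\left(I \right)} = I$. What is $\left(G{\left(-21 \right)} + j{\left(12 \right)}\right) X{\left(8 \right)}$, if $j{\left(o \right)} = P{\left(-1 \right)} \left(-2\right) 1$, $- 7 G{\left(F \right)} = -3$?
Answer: $- \frac{88}{7} \approx -12.571$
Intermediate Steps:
$G{\left(F \right)} = \frac{3}{7}$ ($G{\left(F \right)} = \left(- \frac{1}{7}\right) \left(-3\right) = \frac{3}{7}$)
$j{\left(o \right)} = -2$ ($j{\left(o \right)} = \left(4 + 3 \left(-1\right)\right) \left(-2\right) 1 = \left(4 - 3\right) \left(-2\right) 1 = 1 \left(-2\right) 1 = \left(-2\right) 1 = -2$)
$\left(G{\left(-21 \right)} + j{\left(12 \right)}\right) X{\left(8 \right)} = \left(\frac{3}{7} - 2\right) 8 = \left(- \frac{11}{7}\right) 8 = - \frac{88}{7}$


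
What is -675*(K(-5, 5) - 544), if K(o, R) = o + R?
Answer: 367200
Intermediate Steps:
K(o, R) = R + o
-675*(K(-5, 5) - 544) = -675*((5 - 5) - 544) = -675*(0 - 544) = -675*(-544) = 367200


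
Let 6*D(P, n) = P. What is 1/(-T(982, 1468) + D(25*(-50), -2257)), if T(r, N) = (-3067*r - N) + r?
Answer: 3/9036215 ≈ 3.3200e-7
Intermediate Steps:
D(P, n) = P/6
T(r, N) = -N - 3066*r (T(r, N) = (-N - 3067*r) + r = -N - 3066*r)
1/(-T(982, 1468) + D(25*(-50), -2257)) = 1/(-(-1*1468 - 3066*982) + (25*(-50))/6) = 1/(-(-1468 - 3010812) + (1/6)*(-1250)) = 1/(-1*(-3012280) - 625/3) = 1/(3012280 - 625/3) = 1/(9036215/3) = 3/9036215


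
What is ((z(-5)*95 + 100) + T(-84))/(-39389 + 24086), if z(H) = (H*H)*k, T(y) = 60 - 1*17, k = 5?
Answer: -4006/5101 ≈ -0.78534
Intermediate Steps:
T(y) = 43 (T(y) = 60 - 17 = 43)
z(H) = 5*H² (z(H) = (H*H)*5 = H²*5 = 5*H²)
((z(-5)*95 + 100) + T(-84))/(-39389 + 24086) = (((5*(-5)²)*95 + 100) + 43)/(-39389 + 24086) = (((5*25)*95 + 100) + 43)/(-15303) = ((125*95 + 100) + 43)*(-1/15303) = ((11875 + 100) + 43)*(-1/15303) = (11975 + 43)*(-1/15303) = 12018*(-1/15303) = -4006/5101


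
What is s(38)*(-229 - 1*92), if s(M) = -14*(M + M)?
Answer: 341544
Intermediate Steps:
s(M) = -28*M
s(38)*(-229 - 1*92) = (-28*38)*(-229 - 1*92) = -1064*(-229 - 92) = -1064*(-321) = 341544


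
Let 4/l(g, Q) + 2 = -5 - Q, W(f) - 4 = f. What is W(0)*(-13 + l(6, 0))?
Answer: -380/7 ≈ -54.286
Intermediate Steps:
W(f) = 4 + f
l(g, Q) = 4/(-7 - Q) (l(g, Q) = 4/(-2 + (-5 - Q)) = 4/(-7 - Q))
W(0)*(-13 + l(6, 0)) = (4 + 0)*(-13 - 4/(7 + 0)) = 4*(-13 - 4/7) = 4*(-95/7) = -380/7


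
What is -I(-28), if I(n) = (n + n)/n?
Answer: -2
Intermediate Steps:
I(n) = 2 (I(n) = (2*n)/n = 2)
-I(-28) = -1*2 = -2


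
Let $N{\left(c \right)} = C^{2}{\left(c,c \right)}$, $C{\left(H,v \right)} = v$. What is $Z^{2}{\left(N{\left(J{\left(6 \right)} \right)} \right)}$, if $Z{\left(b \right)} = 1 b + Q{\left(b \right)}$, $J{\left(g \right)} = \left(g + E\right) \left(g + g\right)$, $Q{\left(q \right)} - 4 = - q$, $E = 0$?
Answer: $16$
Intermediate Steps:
$Q{\left(q \right)} = 4 - q$
$J{\left(g \right)} = 2 g^{2}$ ($J{\left(g \right)} = \left(g + 0\right) \left(g + g\right) = g 2 g = 2 g^{2}$)
$N{\left(c \right)} = c^{2}$
$Z{\left(b \right)} = 4$ ($Z{\left(b \right)} = 1 b - \left(-4 + b\right) = b - \left(-4 + b\right) = 4$)
$Z^{2}{\left(N{\left(J{\left(6 \right)} \right)} \right)} = 4^{2} = 16$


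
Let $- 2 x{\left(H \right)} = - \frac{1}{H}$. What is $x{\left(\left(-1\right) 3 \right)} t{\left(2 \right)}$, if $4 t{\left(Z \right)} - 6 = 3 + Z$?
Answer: $- \frac{11}{24} \approx -0.45833$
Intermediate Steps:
$t{\left(Z \right)} = \frac{9}{4} + \frac{Z}{4}$ ($t{\left(Z \right)} = \frac{3}{2} + \frac{3 + Z}{4} = \frac{3}{2} + \left(\frac{3}{4} + \frac{Z}{4}\right) = \frac{9}{4} + \frac{Z}{4}$)
$x{\left(H \right)} = \frac{1}{2 H}$ ($x{\left(H \right)} = - \frac{\left(-1\right) \frac{1}{H}}{2} = \frac{1}{2 H}$)
$x{\left(\left(-1\right) 3 \right)} t{\left(2 \right)} = \frac{1}{2 \left(\left(-1\right) 3\right)} \left(\frac{9}{4} + \frac{1}{4} \cdot 2\right) = \frac{1}{2 \left(-3\right)} \left(\frac{9}{4} + \frac{1}{2}\right) = \frac{1}{2} \left(- \frac{1}{3}\right) \frac{11}{4} = \left(- \frac{1}{6}\right) \frac{11}{4} = - \frac{11}{24}$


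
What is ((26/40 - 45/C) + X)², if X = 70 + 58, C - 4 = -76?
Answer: 26739241/1600 ≈ 16712.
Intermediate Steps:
C = -72 (C = 4 - 76 = -72)
X = 128
((26/40 - 45/C) + X)² = ((26/40 - 45/(-72)) + 128)² = ((26*(1/40) - 45*(-1/72)) + 128)² = ((13/20 + 5/8) + 128)² = (51/40 + 128)² = (5171/40)² = 26739241/1600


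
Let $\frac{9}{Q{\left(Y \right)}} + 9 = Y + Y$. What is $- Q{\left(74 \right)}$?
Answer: $- \frac{9}{139} \approx -0.064748$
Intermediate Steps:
$Q{\left(Y \right)} = \frac{9}{-9 + 2 Y}$ ($Q{\left(Y \right)} = \frac{9}{-9 + \left(Y + Y\right)} = \frac{9}{-9 + 2 Y}$)
$- Q{\left(74 \right)} = - \frac{9}{-9 + 2 \cdot 74} = - \frac{9}{-9 + 148} = - \frac{9}{139}$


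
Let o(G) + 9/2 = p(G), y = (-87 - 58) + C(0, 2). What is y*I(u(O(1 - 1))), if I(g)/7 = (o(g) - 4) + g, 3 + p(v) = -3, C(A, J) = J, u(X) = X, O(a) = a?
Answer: 29029/2 ≈ 14515.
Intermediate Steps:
y = -143 (y = (-87 - 58) + 2 = -145 + 2 = -143)
p(v) = -6 (p(v) = -3 - 3 = -6)
o(G) = -21/2 (o(G) = -9/2 - 6 = -21/2)
I(g) = -203/2 + 7*g (I(g) = 7*((-21/2 - 4) + g) = 7*(-29/2 + g) = -203/2 + 7*g)
y*I(u(O(1 - 1))) = -143*(-203/2 + 7*(1 - 1)) = -143*(-203/2 + 7*0) = -143*(-203/2 + 0) = -143*(-203/2) = 29029/2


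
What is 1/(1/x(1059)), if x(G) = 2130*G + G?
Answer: 2256729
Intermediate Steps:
x(G) = 2131*G
1/(1/x(1059)) = 1/(1/(2131*1059)) = 1/(1/2256729) = 2256729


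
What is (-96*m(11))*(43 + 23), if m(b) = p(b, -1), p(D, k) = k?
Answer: 6336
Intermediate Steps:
m(b) = -1
(-96*m(11))*(43 + 23) = (-96*(-1))*(43 + 23) = 96*66 = 6336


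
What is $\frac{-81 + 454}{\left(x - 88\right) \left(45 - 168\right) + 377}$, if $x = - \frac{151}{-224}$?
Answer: $\frac{83552}{2490451} \approx 0.033549$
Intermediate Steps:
$x = \frac{151}{224}$ ($x = \left(-151\right) \left(- \frac{1}{224}\right) = \frac{151}{224} \approx 0.67411$)
$\frac{-81 + 454}{\left(x - 88\right) \left(45 - 168\right) + 377} = \frac{-81 + 454}{\left(\frac{151}{224} - 88\right) \left(45 - 168\right) + 377} = \frac{373}{\left(- \frac{19561}{224}\right) \left(-123\right) + 377} = \frac{373}{\frac{2406003}{224} + 377} = \frac{373}{\frac{2490451}{224}} = 373 \cdot \frac{224}{2490451} = \frac{83552}{2490451}$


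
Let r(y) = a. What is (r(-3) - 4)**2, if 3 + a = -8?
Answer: 225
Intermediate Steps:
a = -11 (a = -3 - 8 = -11)
r(y) = -11
(r(-3) - 4)**2 = (-11 - 4)**2 = (-15)**2 = 225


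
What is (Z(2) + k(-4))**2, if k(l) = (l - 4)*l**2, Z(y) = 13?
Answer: 13225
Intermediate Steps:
k(l) = l**2*(-4 + l) (k(l) = (-4 + l)*l**2 = l**2*(-4 + l))
(Z(2) + k(-4))**2 = (13 + (-4)**2*(-4 - 4))**2 = (13 + 16*(-8))**2 = (13 - 128)**2 = (-115)**2 = 13225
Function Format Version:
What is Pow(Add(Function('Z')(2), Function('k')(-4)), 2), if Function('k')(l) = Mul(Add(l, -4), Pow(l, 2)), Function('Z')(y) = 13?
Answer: 13225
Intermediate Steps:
Function('k')(l) = Mul(Pow(l, 2), Add(-4, l)) (Function('k')(l) = Mul(Add(-4, l), Pow(l, 2)) = Mul(Pow(l, 2), Add(-4, l)))
Pow(Add(Function('Z')(2), Function('k')(-4)), 2) = Pow(Add(13, Mul(Pow(-4, 2), Add(-4, -4))), 2) = Pow(Add(13, Mul(16, -8)), 2) = Pow(Add(13, -128), 2) = Pow(-115, 2) = 13225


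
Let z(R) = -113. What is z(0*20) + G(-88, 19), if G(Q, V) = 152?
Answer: 39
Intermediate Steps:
z(0*20) + G(-88, 19) = -113 + 152 = 39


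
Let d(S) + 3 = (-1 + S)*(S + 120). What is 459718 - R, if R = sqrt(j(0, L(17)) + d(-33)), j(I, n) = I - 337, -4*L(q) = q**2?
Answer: 459718 - I*sqrt(3298) ≈ 4.5972e+5 - 57.428*I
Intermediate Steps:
d(S) = -3 + (-1 + S)*(120 + S) (d(S) = -3 + (-1 + S)*(S + 120) = -3 + (-1 + S)*(120 + S))
L(q) = -q**2/4
j(I, n) = -337 + I
R = I*sqrt(3298) (R = sqrt((-337 + 0) + (-123 + (-33)**2 + 119*(-33))) = sqrt(-337 + (-123 + 1089 - 3927)) = sqrt(-337 - 2961) = sqrt(-3298) = I*sqrt(3298) ≈ 57.428*I)
459718 - R = 459718 - I*sqrt(3298)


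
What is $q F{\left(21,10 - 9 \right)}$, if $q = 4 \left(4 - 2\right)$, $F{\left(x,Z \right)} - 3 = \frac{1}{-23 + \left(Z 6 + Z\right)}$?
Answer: $\frac{47}{2} \approx 23.5$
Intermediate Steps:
$F{\left(x,Z \right)} = 3 + \frac{1}{-23 + 7 Z}$ ($F{\left(x,Z \right)} = 3 + \frac{1}{-23 + \left(Z 6 + Z\right)} = 3 + \frac{1}{-23 + \left(6 Z + Z\right)} = 3 + \frac{1}{-23 + 7 Z}$)
$q = 8$ ($q = 4 \cdot 2 = 8$)
$q F{\left(21,10 - 9 \right)} = 8 \frac{-68 + 21 \left(10 - 9\right)}{-23 + 7 \left(10 - 9\right)} = 8 \frac{-68 + 21 \cdot 1}{-23 + 7 \cdot 1} = 8 \frac{-68 + 21}{-23 + 7} = 8 \frac{1}{-16} \left(-47\right) = 8 \left(\left(- \frac{1}{16}\right) \left(-47\right)\right) = 8 \cdot \frac{47}{16} = \frac{47}{2}$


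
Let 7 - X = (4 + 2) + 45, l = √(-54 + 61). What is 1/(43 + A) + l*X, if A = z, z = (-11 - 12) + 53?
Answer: 1/73 - 44*√7 ≈ -116.40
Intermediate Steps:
l = √7 ≈ 2.6458
z = 30 (z = -23 + 53 = 30)
A = 30
X = -44 (X = 7 - ((4 + 2) + 45) = 7 - (6 + 45) = 7 - 1*51 = 7 - 51 = -44)
1/(43 + A) + l*X = 1/(43 + 30) + √7*(-44) = 1/73 - 44*√7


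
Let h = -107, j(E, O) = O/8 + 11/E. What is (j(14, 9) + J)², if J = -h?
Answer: 37197801/3136 ≈ 11862.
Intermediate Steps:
j(E, O) = 11/E + O/8 (j(E, O) = O*(⅛) + 11/E = O/8 + 11/E = 11/E + O/8)
J = 107 (J = -1*(-107) = 107)
(j(14, 9) + J)² = ((11/14 + (⅛)*9) + 107)² = ((11*(1/14) + 9/8) + 107)² = ((11/14 + 9/8) + 107)² = (107/56 + 107)² = (6099/56)² = 37197801/3136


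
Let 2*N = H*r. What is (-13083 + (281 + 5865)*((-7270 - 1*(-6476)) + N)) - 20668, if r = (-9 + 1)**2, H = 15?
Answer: -1963595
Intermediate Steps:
r = 64 (r = (-8)**2 = 64)
N = 480 (N = (15*64)/2 = (1/2)*960 = 480)
(-13083 + (281 + 5865)*((-7270 - 1*(-6476)) + N)) - 20668 = (-13083 + (281 + 5865)*((-7270 - 1*(-6476)) + 480)) - 20668 = (-13083 + 6146*((-7270 + 6476) + 480)) - 20668 = (-13083 + 6146*(-794 + 480)) - 20668 = (-13083 + 6146*(-314)) - 20668 = (-13083 - 1929844) - 20668 = -1942927 - 20668 = -1963595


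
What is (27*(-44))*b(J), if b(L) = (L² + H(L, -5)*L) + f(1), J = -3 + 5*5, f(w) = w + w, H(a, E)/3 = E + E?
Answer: 206712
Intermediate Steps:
H(a, E) = 6*E (H(a, E) = 3*(E + E) = 3*(2*E) = 6*E)
f(w) = 2*w
J = 22 (J = -3 + 25 = 22)
b(L) = 2 + L² - 30*L (b(L) = (L² + (6*(-5))*L) + 2*1 = (L² - 30*L) + 2 = 2 + L² - 30*L)
(27*(-44))*b(J) = (27*(-44))*(2 + 22² - 30*22) = -1188*(2 + 484 - 660) = -1188*(-174) = 206712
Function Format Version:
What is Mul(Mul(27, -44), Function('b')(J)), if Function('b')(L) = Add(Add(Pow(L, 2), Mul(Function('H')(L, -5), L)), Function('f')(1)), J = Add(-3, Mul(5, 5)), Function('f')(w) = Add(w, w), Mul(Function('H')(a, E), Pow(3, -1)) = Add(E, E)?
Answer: 206712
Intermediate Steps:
Function('H')(a, E) = Mul(6, E) (Function('H')(a, E) = Mul(3, Add(E, E)) = Mul(3, Mul(2, E)) = Mul(6, E))
Function('f')(w) = Mul(2, w)
J = 22 (J = Add(-3, 25) = 22)
Function('b')(L) = Add(2, Pow(L, 2), Mul(-30, L)) (Function('b')(L) = Add(Add(Pow(L, 2), Mul(Mul(6, -5), L)), Mul(2, 1)) = Add(Add(Pow(L, 2), Mul(-30, L)), 2) = Add(2, Pow(L, 2), Mul(-30, L)))
Mul(Mul(27, -44), Function('b')(J)) = Mul(Mul(27, -44), Add(2, Pow(22, 2), Mul(-30, 22))) = Mul(-1188, Add(2, 484, -660)) = Mul(-1188, -174) = 206712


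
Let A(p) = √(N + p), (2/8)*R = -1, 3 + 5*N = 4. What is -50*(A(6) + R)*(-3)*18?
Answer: -10800 + 540*√155 ≈ -4077.1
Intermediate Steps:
N = ⅕ (N = -⅗ + (⅕)*4 = -⅗ + ⅘ = ⅕ ≈ 0.20000)
R = -4 (R = 4*(-1) = -4)
A(p) = √(⅕ + p)
-50*(A(6) + R)*(-3)*18 = -50*(√(5 + 25*6)/5 - 4)*(-3)*18 = -50*(√(5 + 150)/5 - 4)*(-3)*18 = -50*(√155/5 - 4)*(-3)*18 = -50*(-4 + √155/5)*(-3)*18 = -50*(12 - 3*√155/5)*18 = -50*(216 - 54*√155/5) = -10800 + 540*√155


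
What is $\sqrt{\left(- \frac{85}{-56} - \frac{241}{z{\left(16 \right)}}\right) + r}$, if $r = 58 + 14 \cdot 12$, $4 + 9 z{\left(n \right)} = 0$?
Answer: $\frac{\sqrt{603498}}{28} \approx 27.745$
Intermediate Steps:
$z{\left(n \right)} = - \frac{4}{9}$ ($z{\left(n \right)} = - \frac{4}{9} + \frac{1}{9} \cdot 0 = - \frac{4}{9} + 0 = - \frac{4}{9}$)
$r = 226$ ($r = 58 + 168 = 226$)
$\sqrt{\left(- \frac{85}{-56} - \frac{241}{z{\left(16 \right)}}\right) + r} = \sqrt{\left(- \frac{85}{-56} - \frac{241}{- \frac{4}{9}}\right) + 226} = \sqrt{\left(\left(-85\right) \left(- \frac{1}{56}\right) - - \frac{2169}{4}\right) + 226} = \sqrt{\left(\frac{85}{56} + \frac{2169}{4}\right) + 226} = \sqrt{\frac{30451}{56} + 226} = \sqrt{\frac{43107}{56}} = \frac{\sqrt{603498}}{28}$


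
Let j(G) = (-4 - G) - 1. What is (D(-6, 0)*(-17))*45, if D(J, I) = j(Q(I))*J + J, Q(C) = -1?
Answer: -13770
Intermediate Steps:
j(G) = -5 - G
D(J, I) = -3*J (D(J, I) = (-5 - 1*(-1))*J + J = (-5 + 1)*J + J = -4*J + J = -3*J)
(D(-6, 0)*(-17))*45 = (-3*(-6)*(-17))*45 = (18*(-17))*45 = -306*45 = -13770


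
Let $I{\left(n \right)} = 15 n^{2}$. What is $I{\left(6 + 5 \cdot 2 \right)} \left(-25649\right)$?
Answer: $-98492160$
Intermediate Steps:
$I{\left(6 + 5 \cdot 2 \right)} \left(-25649\right) = 15 \left(6 + 5 \cdot 2\right)^{2} \left(-25649\right) = 15 \left(6 + 10\right)^{2} \left(-25649\right) = 15 \cdot 16^{2} \left(-25649\right) = 15 \cdot 256 \left(-25649\right) = 3840 \left(-25649\right) = -98492160$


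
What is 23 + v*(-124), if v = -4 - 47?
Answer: 6347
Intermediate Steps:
v = -51
23 + v*(-124) = 23 - 51*(-124) = 23 + 6324 = 6347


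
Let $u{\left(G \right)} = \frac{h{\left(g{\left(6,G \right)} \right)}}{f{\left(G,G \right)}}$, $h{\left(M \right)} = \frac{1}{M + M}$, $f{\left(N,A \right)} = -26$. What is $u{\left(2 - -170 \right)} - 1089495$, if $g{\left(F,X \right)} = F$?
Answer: $- \frac{339922441}{312} \approx -1.0895 \cdot 10^{6}$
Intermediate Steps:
$h{\left(M \right)} = \frac{1}{2 M}$
$u{\left(G \right)} = - \frac{1}{312}$ ($u{\left(G \right)} = \frac{\frac{1}{2} \cdot \frac{1}{6}}{-26} = \frac{1}{2} \cdot \frac{1}{6} \left(- \frac{1}{26}\right) = \frac{1}{12} \left(- \frac{1}{26}\right) = - \frac{1}{312}$)
$u{\left(2 - -170 \right)} - 1089495 = - \frac{1}{312} - 1089495 = - \frac{339922441}{312}$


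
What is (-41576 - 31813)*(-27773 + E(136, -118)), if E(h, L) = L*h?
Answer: 3215979369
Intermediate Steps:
(-41576 - 31813)*(-27773 + E(136, -118)) = (-41576 - 31813)*(-27773 - 118*136) = -73389*(-27773 - 16048) = -73389*(-43821) = 3215979369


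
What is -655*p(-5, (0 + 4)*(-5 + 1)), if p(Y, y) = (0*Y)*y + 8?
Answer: -5240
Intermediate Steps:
p(Y, y) = 8 (p(Y, y) = 0*y + 8 = 0 + 8 = 8)
-655*p(-5, (0 + 4)*(-5 + 1)) = -655*8 = -5240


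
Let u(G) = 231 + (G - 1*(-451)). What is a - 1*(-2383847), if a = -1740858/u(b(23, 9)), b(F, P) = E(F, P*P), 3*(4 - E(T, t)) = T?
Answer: 4845906071/2035 ≈ 2.3813e+6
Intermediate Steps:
E(T, t) = 4 - T/3
b(F, P) = 4 - F/3
u(G) = 682 + G (u(G) = 231 + (G + 451) = 231 + (451 + G) = 682 + G)
a = -5222574/2035 (a = -1740858/(682 + (4 - 1/3*23)) = -1740858/(682 + (4 - 23/3)) = -1740858/(682 - 11/3) = -1740858/2035/3 = -1740858*3/2035 = -5222574/2035 ≈ -2566.4)
a - 1*(-2383847) = -5222574/2035 - 1*(-2383847) = -5222574/2035 + 2383847 = 4845906071/2035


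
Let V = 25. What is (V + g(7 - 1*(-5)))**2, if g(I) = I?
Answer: 1369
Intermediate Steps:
(V + g(7 - 1*(-5)))**2 = (25 + (7 - 1*(-5)))**2 = (25 + (7 + 5))**2 = (25 + 12)**2 = 37**2 = 1369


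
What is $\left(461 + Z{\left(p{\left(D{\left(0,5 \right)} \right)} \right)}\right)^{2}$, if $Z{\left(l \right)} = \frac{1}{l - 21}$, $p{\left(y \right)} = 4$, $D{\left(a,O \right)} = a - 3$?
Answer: $\frac{61402896}{289} \approx 2.1247 \cdot 10^{5}$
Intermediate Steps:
$D{\left(a,O \right)} = -3 + a$
$Z{\left(l \right)} = \frac{1}{-21 + l}$
$\left(461 + Z{\left(p{\left(D{\left(0,5 \right)} \right)} \right)}\right)^{2} = \left(461 + \frac{1}{-21 + 4}\right)^{2} = \left(461 + \frac{1}{-17}\right)^{2} = \left(461 - \frac{1}{17}\right)^{2} = \left(\frac{7836}{17}\right)^{2} = \frac{61402896}{289}$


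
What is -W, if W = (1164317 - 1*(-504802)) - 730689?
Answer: -938430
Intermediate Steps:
W = 938430 (W = (1164317 + 504802) - 730689 = 1669119 - 730689 = 938430)
-W = -1*938430 = -938430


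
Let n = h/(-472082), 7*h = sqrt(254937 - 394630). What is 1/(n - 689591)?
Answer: -259671657455377804/179067237936311435242981 + 3304574*I*sqrt(139693)/5192949900153031622046449 ≈ -1.4501e-6 + 2.3784e-16*I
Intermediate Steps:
h = I*sqrt(139693)/7 (h = sqrt(254937 - 394630)/7 = sqrt(-139693)/7 = (I*sqrt(139693))/7 = I*sqrt(139693)/7 ≈ 53.394*I)
n = -I*sqrt(139693)/3304574 (n = (I*sqrt(139693)/7)/(-472082) = (I*sqrt(139693)/7)*(-1/472082) = -I*sqrt(139693)/3304574 ≈ -0.0001131*I)
1/(n - 689591) = 1/(-I*sqrt(139693)/3304574 - 689591) = 1/(-689591 - I*sqrt(139693)/3304574)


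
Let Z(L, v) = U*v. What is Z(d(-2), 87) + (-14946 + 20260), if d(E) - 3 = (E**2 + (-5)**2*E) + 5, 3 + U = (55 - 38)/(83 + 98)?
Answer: 916072/181 ≈ 5061.2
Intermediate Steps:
U = -526/181 (U = -3 + (55 - 38)/(83 + 98) = -3 + 17/181 = -526/181 ≈ -2.9061)
d(E) = 8 + E**2 + 25*E (d(E) = 3 + ((E**2 + (-5)**2*E) + 5) = 3 + ((E**2 + 25*E) + 5) = 3 + (5 + E**2 + 25*E) = 8 + E**2 + 25*E)
Z(L, v) = -526*v/181
Z(d(-2), 87) + (-14946 + 20260) = -526/181*87 + (-14946 + 20260) = -45762/181 + 5314 = 916072/181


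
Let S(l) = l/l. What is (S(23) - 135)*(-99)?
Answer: 13266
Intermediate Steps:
S(l) = 1
(S(23) - 135)*(-99) = (1 - 135)*(-99) = -134*(-99) = 13266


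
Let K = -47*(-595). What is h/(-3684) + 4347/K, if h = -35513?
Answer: 144162199/14717580 ≈ 9.7952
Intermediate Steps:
K = 27965
h/(-3684) + 4347/K = -35513/(-3684) + 4347/27965 = -35513*(-1/3684) + 4347*(1/27965) = 35513/3684 + 621/3995 = 144162199/14717580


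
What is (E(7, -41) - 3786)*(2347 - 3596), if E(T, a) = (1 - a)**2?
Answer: 2525478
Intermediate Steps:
(E(7, -41) - 3786)*(2347 - 3596) = ((-1 - 41)**2 - 3786)*(2347 - 3596) = ((-42)**2 - 3786)*(-1249) = (1764 - 3786)*(-1249) = -2022*(-1249) = 2525478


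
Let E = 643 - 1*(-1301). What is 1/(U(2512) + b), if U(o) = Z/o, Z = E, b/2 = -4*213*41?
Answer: -314/21937053 ≈ -1.4314e-5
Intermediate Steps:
b = -69864 (b = 2*(-4*213*41) = 2*(-852*41) = 2*(-34932) = -69864)
E = 1944 (E = 643 + 1301 = 1944)
Z = 1944
U(o) = 1944/o
1/(U(2512) + b) = 1/(1944/2512 - 69864) = 1/(1944*(1/2512) - 69864) = 1/(243/314 - 69864) = 1/(-21937053/314) = -314/21937053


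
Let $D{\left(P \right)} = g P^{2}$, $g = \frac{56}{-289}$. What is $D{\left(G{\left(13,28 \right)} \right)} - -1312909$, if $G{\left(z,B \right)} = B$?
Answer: $\frac{379386797}{289} \approx 1.3128 \cdot 10^{6}$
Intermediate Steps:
$g = - \frac{56}{289}$ ($g = 56 \left(- \frac{1}{289}\right) = - \frac{56}{289} \approx -0.19377$)
$D{\left(P \right)} = - \frac{56 P^{2}}{289}$
$D{\left(G{\left(13,28 \right)} \right)} - -1312909 = - \frac{56 \cdot 28^{2}}{289} - -1312909 = \left(- \frac{56}{289}\right) 784 + 1312909 = - \frac{43904}{289} + 1312909 = \frac{379386797}{289}$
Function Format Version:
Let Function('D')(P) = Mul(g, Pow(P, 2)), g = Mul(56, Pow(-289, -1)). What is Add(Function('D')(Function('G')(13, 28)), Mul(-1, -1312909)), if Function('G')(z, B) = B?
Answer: Rational(379386797, 289) ≈ 1.3128e+6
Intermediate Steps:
g = Rational(-56, 289) (g = Mul(56, Rational(-1, 289)) = Rational(-56, 289) ≈ -0.19377)
Function('D')(P) = Mul(Rational(-56, 289), Pow(P, 2))
Add(Function('D')(Function('G')(13, 28)), Mul(-1, -1312909)) = Add(Mul(Rational(-56, 289), Pow(28, 2)), Mul(-1, -1312909)) = Add(Mul(Rational(-56, 289), 784), 1312909) = Add(Rational(-43904, 289), 1312909) = Rational(379386797, 289)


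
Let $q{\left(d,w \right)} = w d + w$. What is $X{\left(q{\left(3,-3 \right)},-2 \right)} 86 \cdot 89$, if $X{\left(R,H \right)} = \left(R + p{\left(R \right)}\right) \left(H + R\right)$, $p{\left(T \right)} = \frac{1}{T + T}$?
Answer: $\frac{7742021}{6} \approx 1.2903 \cdot 10^{6}$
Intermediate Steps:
$p{\left(T \right)} = \frac{1}{2 T}$
$q{\left(d,w \right)} = w + d w$ ($q{\left(d,w \right)} = d w + w = w + d w$)
$X{\left(R,H \right)} = \left(H + R\right) \left(R + \frac{1}{2 R}\right)$ ($X{\left(R,H \right)} = \left(R + \frac{1}{2 R}\right) \left(H + R\right) = \left(H + R\right) \left(R + \frac{1}{2 R}\right)$)
$X{\left(q{\left(3,-3 \right)},-2 \right)} 86 \cdot 89 = \left(\frac{1}{2} + \left(- 3 \left(1 + 3\right)\right)^{2} - 2 \left(- 3 \left(1 + 3\right)\right) + \frac{1}{2} \left(-2\right) \frac{1}{\left(-3\right) \left(1 + 3\right)}\right) 86 \cdot 89 = \left(\frac{1}{2} + \left(\left(-3\right) 4\right)^{2} - 2 \left(\left(-3\right) 4\right) + \frac{1}{2} \left(-2\right) \frac{1}{\left(-3\right) 4}\right) 86 \cdot 89 = \left(\frac{1}{2} + \left(-12\right)^{2} - -24 + \frac{1}{2} \left(-2\right) \frac{1}{-12}\right) 86 \cdot 89 = \left(\frac{1}{2} + 144 + 24 + \frac{1}{2} \left(-2\right) \left(- \frac{1}{12}\right)\right) 86 \cdot 89 = \left(\frac{1}{2} + 144 + 24 + \frac{1}{12}\right) 86 \cdot 89 = \frac{2023}{12} \cdot 86 \cdot 89 = \frac{86989}{6} \cdot 89 = \frac{7742021}{6}$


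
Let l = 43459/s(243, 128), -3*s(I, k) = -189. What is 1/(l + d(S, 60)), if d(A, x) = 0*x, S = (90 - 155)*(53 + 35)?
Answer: 63/43459 ≈ 0.0014496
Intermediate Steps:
s(I, k) = 63 (s(I, k) = -1/3*(-189) = 63)
S = -5720 (S = -65*88 = -5720)
d(A, x) = 0
l = 43459/63 ≈ 689.83
1/(l + d(S, 60)) = 1/(43459/63 + 0) = 1/(43459/63) = 63/43459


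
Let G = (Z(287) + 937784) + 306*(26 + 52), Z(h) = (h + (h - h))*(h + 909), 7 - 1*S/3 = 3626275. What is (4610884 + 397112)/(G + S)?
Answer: -59619/113975 ≈ -0.52309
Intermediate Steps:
S = -10878804 (S = 21 - 3*3626275 = 21 - 10878825 = -10878804)
Z(h) = h*(909 + h) (Z(h) = (h + 0)*(909 + h) = h*(909 + h))
G = 1304904 (G = (287*(909 + 287) + 937784) + 306*(26 + 52) = (287*1196 + 937784) + 306*78 = (343252 + 937784) + 23868 = 1281036 + 23868 = 1304904)
(4610884 + 397112)/(G + S) = (4610884 + 397112)/(1304904 - 10878804) = 5007996/(-9573900) = 5007996*(-1/9573900) = -59619/113975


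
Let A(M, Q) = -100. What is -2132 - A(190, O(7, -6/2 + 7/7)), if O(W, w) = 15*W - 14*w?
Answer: -2032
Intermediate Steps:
O(W, w) = -14*w + 15*W
-2132 - A(190, O(7, -6/2 + 7/7)) = -2132 - 1*(-100) = -2132 + 100 = -2032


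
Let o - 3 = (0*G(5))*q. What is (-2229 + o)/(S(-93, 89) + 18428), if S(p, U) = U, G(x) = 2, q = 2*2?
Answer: -2226/18517 ≈ -0.12021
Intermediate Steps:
q = 4
o = 3 (o = 3 + (0*2)*4 = 3 + 0*4 = 3 + 0 = 3)
(-2229 + o)/(S(-93, 89) + 18428) = (-2229 + 3)/(89 + 18428) = -2226/18517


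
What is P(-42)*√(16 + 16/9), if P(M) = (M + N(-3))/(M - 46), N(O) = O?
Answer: 15*√10/22 ≈ 2.1561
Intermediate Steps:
P(M) = (-3 + M)/(-46 + M) (P(M) = (M - 3)/(M - 46) = (-3 + M)/(-46 + M))
P(-42)*√(16 + 16/9) = ((-3 - 42)/(-46 - 42))*√(16 + 16/9) = (-45/(-88))*√(16 + 16*(⅑)) = (-1/88*(-45))*√(16 + 16/9) = 45*√(160/9)/88 = 45*(4*√10/3)/88 = 15*√10/22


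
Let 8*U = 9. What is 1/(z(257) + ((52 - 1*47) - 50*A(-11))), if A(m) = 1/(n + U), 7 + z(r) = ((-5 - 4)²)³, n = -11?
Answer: 79/41984081 ≈ 1.8817e-6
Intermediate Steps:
U = 9/8 (U = (⅛)*9 = 9/8 ≈ 1.1250)
z(r) = 531434 (z(r) = -7 + ((-5 - 4)²)³ = -7 + ((-9)²)³ = -7 + 81³ = -7 + 531441 = 531434)
A(m) = -8/79 (A(m) = 1/(-11 + 9/8) = 1/(-79/8) = -8/79)
1/(z(257) + ((52 - 1*47) - 50*A(-11))) = 1/(531434 + ((52 - 1*47) - 50*(-8/79))) = 1/(531434 + ((52 - 47) + 400/79)) = 1/(531434 + (5 + 400/79)) = 1/(531434 + 795/79) = 1/(41984081/79) = 79/41984081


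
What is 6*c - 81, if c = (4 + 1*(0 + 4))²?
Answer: 303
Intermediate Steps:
c = 64 (c = (4 + 1*4)² = (4 + 4)² = 8² = 64)
6*c - 81 = 6*64 - 81 = 384 - 81 = 303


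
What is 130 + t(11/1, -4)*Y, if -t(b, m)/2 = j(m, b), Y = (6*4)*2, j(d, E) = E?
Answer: -926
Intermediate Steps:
Y = 48 (Y = 24*2 = 48)
t(b, m) = -2*b
130 + t(11/1, -4)*Y = 130 - 22/1*48 = 130 - 22*48 = 130 - 1056 = -926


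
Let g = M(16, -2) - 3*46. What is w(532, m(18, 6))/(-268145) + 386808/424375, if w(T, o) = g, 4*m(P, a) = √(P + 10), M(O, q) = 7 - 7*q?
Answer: 20754056607/22758806875 ≈ 0.91191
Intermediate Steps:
M(O, q) = 7 - 7*q
m(P, a) = √(10 + P)/4 (m(P, a) = √(P + 10)/4 = √(10 + P)/4)
g = -117 (g = (7 - 7*(-2)) - 3*46 = (7 + 14) - 138 = 21 - 138 = -117)
w(T, o) = -117
w(532, m(18, 6))/(-268145) + 386808/424375 = -117/(-268145) + 386808/424375 = -117*(-1/268145) + 386808*(1/424375) = 117/268145 + 386808/424375 = 20754056607/22758806875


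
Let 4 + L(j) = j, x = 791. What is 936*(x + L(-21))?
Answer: 716976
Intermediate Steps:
L(j) = -4 + j
936*(x + L(-21)) = 936*(791 + (-4 - 21)) = 936*(791 - 25) = 936*766 = 716976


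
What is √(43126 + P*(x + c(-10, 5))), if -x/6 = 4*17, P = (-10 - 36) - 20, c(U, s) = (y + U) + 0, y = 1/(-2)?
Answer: √70747 ≈ 265.98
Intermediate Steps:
y = -½ ≈ -0.50000
c(U, s) = -½ + U (c(U, s) = (-½ + U) + 0 = -½ + U)
P = -66 (P = -46 - 20 = -66)
x = -408 (x = -24*17 = -6*68 = -408)
√(43126 + P*(x + c(-10, 5))) = √(43126 - 66*(-408 + (-½ - 10))) = √(43126 - 66*(-408 - 21/2)) = √(43126 - 66*(-837/2)) = √(43126 + 27621) = √70747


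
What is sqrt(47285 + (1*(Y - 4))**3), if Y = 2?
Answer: 3*sqrt(5253) ≈ 217.43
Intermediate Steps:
sqrt(47285 + (1*(Y - 4))**3) = sqrt(47285 + (1*(2 - 4))**3) = sqrt(47285 + (1*(-2))**3) = sqrt(47285 + (-2)**3) = sqrt(47285 - 8) = sqrt(47277) = 3*sqrt(5253)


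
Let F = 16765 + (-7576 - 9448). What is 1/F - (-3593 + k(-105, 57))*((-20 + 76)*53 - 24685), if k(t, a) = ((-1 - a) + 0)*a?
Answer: -38804825998/259 ≈ -1.4983e+8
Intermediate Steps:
k(t, a) = a*(-1 - a) (k(t, a) = (-1 - a)*a = a*(-1 - a))
F = -259 (F = 16765 - 17024 = -259)
1/F - (-3593 + k(-105, 57))*((-20 + 76)*53 - 24685) = 1/(-259) - (-3593 - 1*57*(1 + 57))*((-20 + 76)*53 - 24685) = -1/259 - (-3593 - 1*57*58)*(56*53 - 24685) = -1/259 - (-3593 - 3306)*(2968 - 24685) = -1/259 - (-6899)*(-21717) = -1/259 - 1*149825583 = -1/259 - 149825583 = -38804825998/259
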